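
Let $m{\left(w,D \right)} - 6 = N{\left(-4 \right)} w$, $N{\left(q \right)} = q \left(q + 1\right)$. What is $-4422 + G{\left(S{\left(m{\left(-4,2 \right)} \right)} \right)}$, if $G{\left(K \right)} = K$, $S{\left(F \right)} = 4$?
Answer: $-4418$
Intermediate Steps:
$N{\left(q \right)} = q \left(1 + q\right)$
$m{\left(w,D \right)} = 6 + 12 w$ ($m{\left(w,D \right)} = 6 + - 4 \left(1 - 4\right) w = 6 + \left(-4\right) \left(-3\right) w = 6 + 12 w$)
$-4422 + G{\left(S{\left(m{\left(-4,2 \right)} \right)} \right)} = -4422 + 4 = -4418$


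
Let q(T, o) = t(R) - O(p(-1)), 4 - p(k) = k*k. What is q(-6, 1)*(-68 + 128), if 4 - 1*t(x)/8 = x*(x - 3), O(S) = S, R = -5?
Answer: -17460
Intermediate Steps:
p(k) = 4 - k² (p(k) = 4 - k*k = 4 - k²)
t(x) = 32 - 8*x*(-3 + x) (t(x) = 32 - 8*x*(x - 3) = 32 - 8*x*(-3 + x))
q(T, o) = -291 (q(T, o) = (32 - 8*(-5)² + 24*(-5)) - (4 - 1*(-1)²) = (32 - 8*25 - 120) - (4 - 1*1) = (32 - 200 - 120) - (4 - 1) = -288 - 1*3 = -288 - 3 = -291)
q(-6, 1)*(-68 + 128) = -291*(-68 + 128) = -291*60 = -17460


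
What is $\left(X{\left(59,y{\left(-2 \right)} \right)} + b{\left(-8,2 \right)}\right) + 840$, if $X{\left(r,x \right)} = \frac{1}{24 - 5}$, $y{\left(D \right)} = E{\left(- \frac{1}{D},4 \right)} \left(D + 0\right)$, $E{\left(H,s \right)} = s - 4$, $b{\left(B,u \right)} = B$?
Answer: $\frac{15809}{19} \approx 832.05$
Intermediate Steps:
$E{\left(H,s \right)} = -4 + s$ ($E{\left(H,s \right)} = s - 4 = -4 + s$)
$y{\left(D \right)} = 0$ ($y{\left(D \right)} = \left(-4 + 4\right) \left(D + 0\right) = 0 D = 0$)
$X{\left(r,x \right)} = \frac{1}{19}$
$\left(X{\left(59,y{\left(-2 \right)} \right)} + b{\left(-8,2 \right)}\right) + 840 = \left(\frac{1}{19} - 8\right) + 840 = - \frac{151}{19} + 840 = \frac{15809}{19}$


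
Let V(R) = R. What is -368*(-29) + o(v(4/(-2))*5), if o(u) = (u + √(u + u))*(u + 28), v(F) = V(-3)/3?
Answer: 10557 + 23*I*√10 ≈ 10557.0 + 72.732*I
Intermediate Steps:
v(F) = -1 (v(F) = -3/3 = -3*⅓ = -1)
o(u) = (28 + u)*(u + √2*√u) (o(u) = (u + √(2*u))*(28 + u) = (u + √2*√u)*(28 + u) = (28 + u)*(u + √2*√u))
-368*(-29) + o(v(4/(-2))*5) = -368*(-29) + ((-1*5)² + 28*(-1*5) + √2*(-1*5)^(3/2) + 28*√2*√(-1*5)) = 10672 + ((-5)² + 28*(-5) + √2*(-5)^(3/2) + 28*√2*√(-5)) = 10672 + (25 - 140 + √2*(-5*I*√5) + 28*√2*(I*√5)) = 10672 + (25 - 140 - 5*I*√10 + 28*I*√10) = 10672 + (-115 + 23*I*√10) = 10557 + 23*I*√10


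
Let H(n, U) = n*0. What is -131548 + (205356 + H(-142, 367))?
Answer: 73808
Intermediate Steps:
H(n, U) = 0
-131548 + (205356 + H(-142, 367)) = -131548 + (205356 + 0) = -131548 + 205356 = 73808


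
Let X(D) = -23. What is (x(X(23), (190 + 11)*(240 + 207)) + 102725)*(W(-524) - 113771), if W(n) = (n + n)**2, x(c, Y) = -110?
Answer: 101027853795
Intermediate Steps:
W(n) = 4*n**2 (W(n) = (2*n)**2 = 4*n**2)
(x(X(23), (190 + 11)*(240 + 207)) + 102725)*(W(-524) - 113771) = (-110 + 102725)*(4*(-524)**2 - 113771) = 102615*(4*274576 - 113771) = 102615*(1098304 - 113771) = 102615*984533 = 101027853795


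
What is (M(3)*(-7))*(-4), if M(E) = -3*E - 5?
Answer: -392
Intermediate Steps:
M(E) = -5 - 3*E
(M(3)*(-7))*(-4) = ((-5 - 3*3)*(-7))*(-4) = ((-5 - 9)*(-7))*(-4) = -14*(-7)*(-4) = 98*(-4) = -392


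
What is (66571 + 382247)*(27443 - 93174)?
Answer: -29501255958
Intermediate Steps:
(66571 + 382247)*(27443 - 93174) = 448818*(-65731) = -29501255958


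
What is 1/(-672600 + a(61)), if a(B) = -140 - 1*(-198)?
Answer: -1/672542 ≈ -1.4869e-6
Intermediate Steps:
a(B) = 58 (a(B) = -140 + 198 = 58)
1/(-672600 + a(61)) = 1/(-672600 + 58) = 1/(-672542) = -1/672542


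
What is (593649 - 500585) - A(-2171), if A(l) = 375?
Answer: 92689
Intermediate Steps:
(593649 - 500585) - A(-2171) = (593649 - 500585) - 1*375 = 93064 - 375 = 92689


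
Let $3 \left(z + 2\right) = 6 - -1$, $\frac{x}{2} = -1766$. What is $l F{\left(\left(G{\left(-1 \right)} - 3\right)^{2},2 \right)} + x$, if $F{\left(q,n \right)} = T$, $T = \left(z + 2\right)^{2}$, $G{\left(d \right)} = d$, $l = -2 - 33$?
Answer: $- \frac{33503}{9} \approx -3722.6$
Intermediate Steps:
$x = -3532$ ($x = 2 \left(-1766\right) = -3532$)
$z = \frac{1}{3}$ ($z = -2 + \frac{6 - -1}{3} = -2 + \frac{6 + 1}{3} = -2 + \frac{1}{3} \cdot 7 = -2 + \frac{7}{3} = \frac{1}{3} \approx 0.33333$)
$l = -35$ ($l = -2 - 33 = -35$)
$T = \frac{49}{9}$ ($T = \left(\frac{1}{3} + 2\right)^{2} = \left(\frac{7}{3}\right)^{2} = \frac{49}{9} \approx 5.4444$)
$F{\left(q,n \right)} = \frac{49}{9}$
$l F{\left(\left(G{\left(-1 \right)} - 3\right)^{2},2 \right)} + x = \left(-35\right) \frac{49}{9} - 3532 = - \frac{1715}{9} - 3532 = - \frac{33503}{9}$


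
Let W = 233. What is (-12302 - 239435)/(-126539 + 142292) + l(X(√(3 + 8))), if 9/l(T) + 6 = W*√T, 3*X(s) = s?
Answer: -8161373446394891/510716026022451 + 8794818*√11/32420239067 + 226476*√3*11^(¼)/32420239067 + 113844033*√3*11^(¾)/32420239067 ≈ -15.943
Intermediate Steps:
X(s) = s/3
l(T) = 9/(-6 + 233*√T)
(-12302 - 239435)/(-126539 + 142292) + l(X(√(3 + 8))) = (-12302 - 239435)/(-126539 + 142292) + 9/(-6 + 233*√(√(3 + 8)/3)) = -251737/15753 + 9/(-6 + 233*√(√11/3)) = -251737*1/15753 + 9/(-6 + 233*(√3*11^(¼)/3)) = -251737/15753 + 9/(-6 + 233*√3*11^(¼)/3)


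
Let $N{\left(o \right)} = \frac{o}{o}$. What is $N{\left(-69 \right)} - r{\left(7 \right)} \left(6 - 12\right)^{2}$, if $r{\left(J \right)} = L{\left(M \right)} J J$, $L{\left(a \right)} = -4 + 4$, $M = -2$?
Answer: $1$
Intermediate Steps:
$L{\left(a \right)} = 0$
$r{\left(J \right)} = 0$ ($r{\left(J \right)} = 0 J J = 0 J = 0$)
$N{\left(o \right)} = 1$
$N{\left(-69 \right)} - r{\left(7 \right)} \left(6 - 12\right)^{2} = 1 - 0 \left(6 - 12\right)^{2} = 1 - 0 \left(-6\right)^{2} = 1 - 0 \cdot 36 = 1 - 0 = 1 + 0 = 1$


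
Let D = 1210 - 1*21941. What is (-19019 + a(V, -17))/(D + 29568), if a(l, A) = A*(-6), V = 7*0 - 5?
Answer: -18917/8837 ≈ -2.1407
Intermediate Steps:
V = -5 (V = 0 - 5 = -5)
a(l, A) = -6*A
D = -20731 (D = 1210 - 21941 = -20731)
(-19019 + a(V, -17))/(D + 29568) = (-19019 - 6*(-17))/(-20731 + 29568) = (-19019 + 102)/8837 = -18917*1/8837 = -18917/8837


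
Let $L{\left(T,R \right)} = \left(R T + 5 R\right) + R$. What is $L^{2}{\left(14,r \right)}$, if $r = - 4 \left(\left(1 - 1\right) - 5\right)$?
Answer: $160000$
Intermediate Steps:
$r = 20$ ($r = - 4 \left(0 - 5\right) = \left(-4\right) \left(-5\right) = 20$)
$L{\left(T,R \right)} = 6 R + R T$ ($L{\left(T,R \right)} = \left(5 R + R T\right) + R = 6 R + R T$)
$L^{2}{\left(14,r \right)} = \left(20 \left(6 + 14\right)\right)^{2} = \left(20 \cdot 20\right)^{2} = 400^{2} = 160000$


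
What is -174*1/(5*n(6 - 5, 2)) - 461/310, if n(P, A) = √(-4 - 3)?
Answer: -461/310 + 174*I*√7/35 ≈ -1.4871 + 13.153*I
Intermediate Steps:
n(P, A) = I*√7 (n(P, A) = √(-7) = I*√7)
-174*1/(5*n(6 - 5, 2)) - 461/310 = -174*(-I*√7/35) - 461/310 = -174*(-I*√7/35) - 461*1/310 = -(-174)*I*√7/35 - 461/310 = 174*I*√7/35 - 461/310 = -461/310 + 174*I*√7/35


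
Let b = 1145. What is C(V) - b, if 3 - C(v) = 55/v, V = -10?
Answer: -2273/2 ≈ -1136.5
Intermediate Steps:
C(v) = 3 - 55/v
C(V) - b = (3 - 55/(-10)) - 1*1145 = (3 - 55*(-1/10)) - 1145 = (3 + 11/2) - 1145 = 17/2 - 1145 = -2273/2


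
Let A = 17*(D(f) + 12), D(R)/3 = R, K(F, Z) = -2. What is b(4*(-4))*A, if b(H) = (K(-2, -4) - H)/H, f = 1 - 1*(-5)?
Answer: -1785/4 ≈ -446.25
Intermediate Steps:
f = 6 (f = 1 + 5 = 6)
D(R) = 3*R
b(H) = (-2 - H)/H
A = 510 (A = 17*(3*6 + 12) = 17*(18 + 12) = 17*30 = 510)
b(4*(-4))*A = ((-2 - 4*(-4))/((4*(-4))))*510 = ((-2 - 1*(-16))/(-16))*510 = -(-2 + 16)/16*510 = -1/16*14*510 = -7/8*510 = -1785/4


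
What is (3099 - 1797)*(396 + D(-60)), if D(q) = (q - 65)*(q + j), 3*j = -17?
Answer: 11202842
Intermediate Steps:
j = -17/3 (j = (⅓)*(-17) = -17/3 ≈ -5.6667)
D(q) = (-65 + q)*(-17/3 + q) (D(q) = (q - 65)*(q - 17/3) = (-65 + q)*(-17/3 + q))
(3099 - 1797)*(396 + D(-60)) = (3099 - 1797)*(396 + (1105/3 + (-60)² - 212/3*(-60))) = 1302*(396 + (1105/3 + 3600 + 4240)) = 1302*(396 + 24625/3) = 1302*(25813/3) = 11202842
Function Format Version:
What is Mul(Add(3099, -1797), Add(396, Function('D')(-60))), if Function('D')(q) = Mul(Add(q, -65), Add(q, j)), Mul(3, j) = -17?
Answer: 11202842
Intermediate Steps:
j = Rational(-17, 3) (j = Mul(Rational(1, 3), -17) = Rational(-17, 3) ≈ -5.6667)
Function('D')(q) = Mul(Add(-65, q), Add(Rational(-17, 3), q)) (Function('D')(q) = Mul(Add(q, -65), Add(q, Rational(-17, 3))) = Mul(Add(-65, q), Add(Rational(-17, 3), q)))
Mul(Add(3099, -1797), Add(396, Function('D')(-60))) = Mul(Add(3099, -1797), Add(396, Add(Rational(1105, 3), Pow(-60, 2), Mul(Rational(-212, 3), -60)))) = Mul(1302, Add(396, Add(Rational(1105, 3), 3600, 4240))) = Mul(1302, Add(396, Rational(24625, 3))) = Mul(1302, Rational(25813, 3)) = 11202842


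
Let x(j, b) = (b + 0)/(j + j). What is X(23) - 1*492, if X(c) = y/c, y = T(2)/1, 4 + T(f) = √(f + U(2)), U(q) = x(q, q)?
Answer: -11320/23 + √10/46 ≈ -492.10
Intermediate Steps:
x(j, b) = b/(2*j) (x(j, b) = b/((2*j)) = b*(1/(2*j)) = b/(2*j))
U(q) = ½ (U(q) = q/(2*q) = ½)
T(f) = -4 + √(½ + f) (T(f) = -4 + √(f + ½) = -4 + √(½ + f))
y = -4 + √10/2 (y = (-4 + √(2 + 4*2)/2)/1 = (-4 + √(2 + 8)/2)*1 = (-4 + √10/2)*1 = -4 + √10/2 ≈ -2.4189)
X(c) = (-4 + √10/2)/c
X(23) - 1*492 = (½)*(-8 + √10)/23 - 1*492 = (½)*(1/23)*(-8 + √10) - 492 = (-4/23 + √10/46) - 492 = -11320/23 + √10/46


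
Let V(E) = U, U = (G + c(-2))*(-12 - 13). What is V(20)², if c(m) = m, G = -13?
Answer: 140625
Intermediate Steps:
U = 375 (U = (-13 - 2)*(-12 - 13) = -15*(-25) = 375)
V(E) = 375
V(20)² = 375² = 140625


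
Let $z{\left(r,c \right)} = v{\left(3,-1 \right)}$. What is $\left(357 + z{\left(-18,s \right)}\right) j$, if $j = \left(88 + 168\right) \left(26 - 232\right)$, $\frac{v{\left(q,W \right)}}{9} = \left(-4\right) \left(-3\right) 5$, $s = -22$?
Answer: $-47304192$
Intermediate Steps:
$v{\left(q,W \right)} = 540$ ($v{\left(q,W \right)} = 9 \left(-4\right) \left(-3\right) 5 = 9 \cdot 12 \cdot 5 = 9 \cdot 60 = 540$)
$z{\left(r,c \right)} = 540$
$j = -52736$ ($j = 256 \left(-206\right) = -52736$)
$\left(357 + z{\left(-18,s \right)}\right) j = \left(357 + 540\right) \left(-52736\right) = 897 \left(-52736\right) = -47304192$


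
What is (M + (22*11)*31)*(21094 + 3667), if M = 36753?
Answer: 1095798055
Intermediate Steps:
(M + (22*11)*31)*(21094 + 3667) = (36753 + (22*11)*31)*(21094 + 3667) = (36753 + 242*31)*24761 = (36753 + 7502)*24761 = 44255*24761 = 1095798055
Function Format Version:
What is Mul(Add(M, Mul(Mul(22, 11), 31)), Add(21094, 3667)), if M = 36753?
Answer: 1095798055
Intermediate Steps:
Mul(Add(M, Mul(Mul(22, 11), 31)), Add(21094, 3667)) = Mul(Add(36753, Mul(Mul(22, 11), 31)), Add(21094, 3667)) = Mul(Add(36753, Mul(242, 31)), 24761) = Mul(Add(36753, 7502), 24761) = Mul(44255, 24761) = 1095798055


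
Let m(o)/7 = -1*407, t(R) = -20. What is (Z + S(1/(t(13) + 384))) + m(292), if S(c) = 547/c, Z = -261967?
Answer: -65708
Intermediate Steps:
m(o) = -2849 (m(o) = 7*(-1*407) = 7*(-407) = -2849)
(Z + S(1/(t(13) + 384))) + m(292) = (-261967 + 547/(1/(-20 + 384))) - 2849 = (-261967 + 547/(1/364)) - 2849 = (-261967 + 547*364) - 2849 = (-261967 + 199108) - 2849 = -62859 - 2849 = -65708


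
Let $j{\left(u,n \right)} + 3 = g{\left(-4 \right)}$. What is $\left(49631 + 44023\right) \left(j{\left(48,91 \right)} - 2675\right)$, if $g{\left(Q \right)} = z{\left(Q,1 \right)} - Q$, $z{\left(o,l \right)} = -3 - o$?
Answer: $-250337142$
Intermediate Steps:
$g{\left(Q \right)} = -3 - 2 Q$ ($g{\left(Q \right)} = \left(-3 - Q\right) - Q = -3 - 2 Q$)
$j{\left(u,n \right)} = 2$ ($j{\left(u,n \right)} = -3 - -5 = -3 + \left(-3 + 8\right) = -3 + 5 = 2$)
$\left(49631 + 44023\right) \left(j{\left(48,91 \right)} - 2675\right) = \left(49631 + 44023\right) \left(2 - 2675\right) = 93654 \left(-2673\right) = -250337142$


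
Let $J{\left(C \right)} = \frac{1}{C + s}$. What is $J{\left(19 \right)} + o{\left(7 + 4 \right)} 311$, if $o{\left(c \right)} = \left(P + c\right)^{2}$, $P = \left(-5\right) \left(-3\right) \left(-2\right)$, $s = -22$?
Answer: $\frac{336812}{3} \approx 1.1227 \cdot 10^{5}$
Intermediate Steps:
$P = -30$ ($P = 15 \left(-2\right) = -30$)
$J{\left(C \right)} = \frac{1}{-22 + C}$ ($J{\left(C \right)} = \frac{1}{C - 22} = \frac{1}{-22 + C}$)
$o{\left(c \right)} = \left(-30 + c\right)^{2}$
$J{\left(19 \right)} + o{\left(7 + 4 \right)} 311 = \frac{1}{-22 + 19} + \left(-30 + \left(7 + 4\right)\right)^{2} \cdot 311 = \frac{1}{-3} + \left(-30 + 11\right)^{2} \cdot 311 = - \frac{1}{3} + \left(-19\right)^{2} \cdot 311 = - \frac{1}{3} + 361 \cdot 311 = - \frac{1}{3} + 112271 = \frac{336812}{3}$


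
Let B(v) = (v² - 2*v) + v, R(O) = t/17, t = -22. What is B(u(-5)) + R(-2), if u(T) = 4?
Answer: 182/17 ≈ 10.706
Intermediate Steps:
R(O) = -22/17
B(v) = v² - v
B(u(-5)) + R(-2) = 4*(-1 + 4) - 22/17 = 4*3 - 22/17 = 12 - 22/17 = 182/17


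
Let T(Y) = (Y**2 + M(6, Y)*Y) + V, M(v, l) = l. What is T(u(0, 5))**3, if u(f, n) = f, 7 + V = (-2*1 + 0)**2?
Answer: -27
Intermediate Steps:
V = -3 (V = -7 + (-2*1 + 0)**2 = -7 + (-2 + 0)**2 = -7 + (-2)**2 = -7 + 4 = -3)
T(Y) = -3 + 2*Y**2 (T(Y) = (Y**2 + Y*Y) - 3 = (Y**2 + Y**2) - 3 = 2*Y**2 - 3 = -3 + 2*Y**2)
T(u(0, 5))**3 = (-3 + 2*0**2)**3 = (-3 + 2*0)**3 = (-3 + 0)**3 = (-3)**3 = -27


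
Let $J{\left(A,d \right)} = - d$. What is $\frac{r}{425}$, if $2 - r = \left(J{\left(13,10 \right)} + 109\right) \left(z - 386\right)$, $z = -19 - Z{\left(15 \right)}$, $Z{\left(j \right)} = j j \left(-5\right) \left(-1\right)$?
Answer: $\frac{151472}{425} \approx 356.4$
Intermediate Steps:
$Z{\left(j \right)} = 5 j^{2}$ ($Z{\left(j \right)} = j^{2} \left(-5\right) \left(-1\right) = - 5 j^{2} \left(-1\right) = 5 j^{2}$)
$z = -1144$ ($z = -19 - 5 \cdot 15^{2} = -19 - 5 \cdot 225 = -19 - 1125 = -1144$)
$r = 151472$ ($r = 2 - \left(\left(-1\right) 10 + 109\right) \left(-1144 - 386\right) = 2 - \left(-10 + 109\right) \left(-1530\right) = 2 - 99 \left(-1530\right) = 2 - -151470 = 2 + 151470 = 151472$)
$\frac{r}{425} = \frac{151472}{425}$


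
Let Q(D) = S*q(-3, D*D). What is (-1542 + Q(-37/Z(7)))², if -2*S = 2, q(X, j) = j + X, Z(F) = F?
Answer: 5895168400/2401 ≈ 2.4553e+6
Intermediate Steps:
q(X, j) = X + j
S = -1 (S = -½*2 = -1)
Q(D) = 3 - D² (Q(D) = -(-3 + D*D) = -(-3 + D²) = 3 - D²)
(-1542 + Q(-37/Z(7)))² = (-1542 + (3 - (-37/7)²))² = (-1542 + (3 - 1*1369/49))² = (-1542 + (3 - 1369/49))² = (-1542 - 1222/49)² = (-76780/49)² = 5895168400/2401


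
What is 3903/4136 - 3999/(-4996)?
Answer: 9009813/5165864 ≈ 1.7441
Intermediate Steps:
3903/4136 - 3999/(-4996) = 3903*(1/4136) - 3999*(-1/4996) = 3903/4136 + 3999/4996 = 9009813/5165864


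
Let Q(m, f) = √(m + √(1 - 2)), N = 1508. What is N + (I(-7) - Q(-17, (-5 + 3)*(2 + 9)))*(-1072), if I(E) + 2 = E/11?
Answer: 47676/11 + 1072*√(-17 + I) ≈ 4464.1 + 4421.9*I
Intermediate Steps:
I(E) = -2 + E/11
Q(m, f) = √(I + m) (Q(m, f) = √(m + √(-1)) = √(m + I) = √(I + m))
N + (I(-7) - Q(-17, (-5 + 3)*(2 + 9)))*(-1072) = 1508 + ((-2 + (1/11)*(-7)) - √(I - 17))*(-1072) = 1508 + ((-2 - 7/11) - √(-17 + I))*(-1072) = 1508 + (-29/11 - √(-17 + I))*(-1072) = 1508 + (31088/11 + 1072*√(-17 + I)) = 47676/11 + 1072*√(-17 + I)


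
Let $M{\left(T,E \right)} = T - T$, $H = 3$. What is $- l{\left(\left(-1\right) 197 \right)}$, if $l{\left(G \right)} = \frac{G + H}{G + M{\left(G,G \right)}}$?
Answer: $- \frac{194}{197} \approx -0.98477$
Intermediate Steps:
$M{\left(T,E \right)} = 0$
$l{\left(G \right)} = \frac{3 + G}{G}$ ($l{\left(G \right)} = \frac{G + 3}{G + 0} = \frac{3 + G}{G}$)
$- l{\left(\left(-1\right) 197 \right)} = - \frac{3 - 197}{\left(-1\right) 197} = - \frac{3 - 197}{-197} = - \frac{\left(-1\right) \left(-194\right)}{197} = \left(-1\right) \frac{194}{197} = - \frac{194}{197}$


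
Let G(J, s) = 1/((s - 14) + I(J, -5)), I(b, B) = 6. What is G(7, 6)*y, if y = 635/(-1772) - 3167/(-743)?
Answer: -5140119/2633192 ≈ -1.9520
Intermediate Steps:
G(J, s) = 1/(-8 + s) (G(J, s) = 1/((s - 14) + 6) = 1/((-14 + s) + 6) = 1/(-8 + s))
y = 5140119/1316596 (y = 635*(-1/1772) - 3167*(-1/743) = -635/1772 + 3167/743 = 5140119/1316596 ≈ 3.9041)
G(7, 6)*y = (5140119/1316596)/(-8 + 6) = (5140119/1316596)/(-2) = -1/2*5140119/1316596 = -5140119/2633192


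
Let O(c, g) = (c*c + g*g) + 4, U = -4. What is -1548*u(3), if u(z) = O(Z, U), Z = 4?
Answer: -55728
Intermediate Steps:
O(c, g) = 4 + c² + g² (O(c, g) = (c² + g²) + 4 = 4 + c² + g²)
u(z) = 36 (u(z) = 4 + 4² + (-4)² = 4 + 16 + 16 = 36)
-1548*u(3) = -1548*36 = -55728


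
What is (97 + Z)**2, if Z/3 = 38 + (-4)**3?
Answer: 361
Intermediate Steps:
Z = -78 (Z = 3*(38 + (-4)**3) = 3*(38 - 64) = 3*(-26) = -78)
(97 + Z)**2 = (97 - 78)**2 = 19**2 = 361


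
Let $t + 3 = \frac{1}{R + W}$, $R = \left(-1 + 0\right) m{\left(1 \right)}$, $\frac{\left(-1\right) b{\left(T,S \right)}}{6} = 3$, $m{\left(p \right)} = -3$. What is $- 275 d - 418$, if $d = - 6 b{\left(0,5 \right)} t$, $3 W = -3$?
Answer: $73832$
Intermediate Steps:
$W = -1$ ($W = \frac{1}{3} \left(-3\right) = -1$)
$b{\left(T,S \right)} = -18$ ($b{\left(T,S \right)} = \left(-6\right) 3 = -18$)
$R = 3$ ($R = \left(-1 + 0\right) \left(-3\right) = \left(-1\right) \left(-3\right) = 3$)
$t = - \frac{5}{2}$ ($t = -3 + \frac{1}{3 - 1} = -3 + \frac{1}{2} = - \frac{5}{2} \approx -2.5$)
$d = -270$ ($d = \left(-6\right) \left(-18\right) \left(- \frac{5}{2}\right) = 108 \left(- \frac{5}{2}\right) = -270$)
$- 275 d - 418 = \left(-275\right) \left(-270\right) - 418 = 74250 - 418 = 73832$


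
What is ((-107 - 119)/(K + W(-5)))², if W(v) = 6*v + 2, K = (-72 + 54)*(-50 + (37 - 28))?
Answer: 12769/126025 ≈ 0.10132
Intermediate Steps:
K = 738 (K = -18*(-50 + 9) = -18*(-41) = 738)
W(v) = 2 + 6*v
((-107 - 119)/(K + W(-5)))² = ((-107 - 119)/(738 + (2 + 6*(-5))))² = (-226/(738 + (2 - 30)))² = (-226/(738 - 28))² = (-226/710)² = (-226*1/710)² = (-113/355)² = 12769/126025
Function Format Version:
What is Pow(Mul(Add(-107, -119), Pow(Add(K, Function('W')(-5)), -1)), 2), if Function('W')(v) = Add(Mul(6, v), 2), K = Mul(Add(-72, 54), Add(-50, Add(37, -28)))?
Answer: Rational(12769, 126025) ≈ 0.10132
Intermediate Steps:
K = 738 (K = Mul(-18, Add(-50, 9)) = Mul(-18, -41) = 738)
Function('W')(v) = Add(2, Mul(6, v))
Pow(Mul(Add(-107, -119), Pow(Add(K, Function('W')(-5)), -1)), 2) = Pow(Mul(Add(-107, -119), Pow(Add(738, Add(2, Mul(6, -5))), -1)), 2) = Pow(Mul(-226, Pow(Add(738, Add(2, -30)), -1)), 2) = Pow(Mul(-226, Pow(Add(738, -28), -1)), 2) = Pow(Mul(-226, Pow(710, -1)), 2) = Pow(Mul(-226, Rational(1, 710)), 2) = Pow(Rational(-113, 355), 2) = Rational(12769, 126025)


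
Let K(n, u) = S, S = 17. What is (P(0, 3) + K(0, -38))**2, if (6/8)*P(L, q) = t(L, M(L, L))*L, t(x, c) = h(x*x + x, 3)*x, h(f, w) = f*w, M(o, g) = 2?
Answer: 289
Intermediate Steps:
K(n, u) = 17
t(x, c) = x*(3*x + 3*x**2) (t(x, c) = ((x*x + x)*3)*x = ((x**2 + x)*3)*x = ((x + x**2)*3)*x = (3*x + 3*x**2)*x = x*(3*x + 3*x**2))
P(L, q) = 4*L**3*(1 + L) (P(L, q) = 4*((3*L**2*(1 + L))*L)/3 = 4*(3*L**3*(1 + L))/3 = 4*L**3*(1 + L))
(P(0, 3) + K(0, -38))**2 = (4*0**3*(1 + 0) + 17)**2 = (4*0*1 + 17)**2 = (0 + 17)**2 = 17**2 = 289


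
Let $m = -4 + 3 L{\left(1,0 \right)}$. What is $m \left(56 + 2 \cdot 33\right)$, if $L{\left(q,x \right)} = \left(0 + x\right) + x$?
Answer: $-488$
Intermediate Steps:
$L{\left(q,x \right)} = 2 x$ ($L{\left(q,x \right)} = x + x = 2 x$)
$m = -4$ ($m = -4 + 3 \cdot 2 \cdot 0 = -4 + 3 \cdot 0 = -4 + 0 = -4$)
$m \left(56 + 2 \cdot 33\right) = - 4 \left(56 + 2 \cdot 33\right) = - 4 \left(56 + 66\right) = \left(-4\right) 122 = -488$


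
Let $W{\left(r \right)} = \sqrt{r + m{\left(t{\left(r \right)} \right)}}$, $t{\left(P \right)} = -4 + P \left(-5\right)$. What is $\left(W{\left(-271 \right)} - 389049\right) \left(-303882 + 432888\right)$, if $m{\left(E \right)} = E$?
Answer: $-50189655294 + 774036 \sqrt{30} \approx -5.0185 \cdot 10^{10}$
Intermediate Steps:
$t{\left(P \right)} = -4 - 5 P$
$W{\left(r \right)} = \sqrt{-4 - 4 r}$ ($W{\left(r \right)} = \sqrt{r - \left(4 + 5 r\right)} = \sqrt{-4 - 4 r}$)
$\left(W{\left(-271 \right)} - 389049\right) \left(-303882 + 432888\right) = \left(2 \sqrt{-1 - -271} - 389049\right) \left(-303882 + 432888\right) = \left(2 \sqrt{-1 + 271} - 389049\right) 129006 = \left(2 \sqrt{270} - 389049\right) 129006 = \left(2 \cdot 3 \sqrt{30} - 389049\right) 129006 = \left(6 \sqrt{30} - 389049\right) 129006 = \left(-389049 + 6 \sqrt{30}\right) 129006 = -50189655294 + 774036 \sqrt{30}$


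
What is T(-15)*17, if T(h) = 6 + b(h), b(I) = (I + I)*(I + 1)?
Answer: 7242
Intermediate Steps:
b(I) = 2*I*(1 + I) (b(I) = (2*I)*(1 + I) = 2*I*(1 + I))
T(h) = 6 + 2*h*(1 + h)
T(-15)*17 = (6 + 2*(-15)*(1 - 15))*17 = (6 + 2*(-15)*(-14))*17 = (6 + 420)*17 = 426*17 = 7242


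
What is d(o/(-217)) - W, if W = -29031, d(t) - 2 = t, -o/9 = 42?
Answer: 900077/31 ≈ 29035.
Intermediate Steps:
o = -378 (o = -9*42 = -378)
d(t) = 2 + t
d(o/(-217)) - W = (2 - 378/(-217)) - 1*(-29031) = (2 - 378*(-1/217)) + 29031 = (2 + 54/31) + 29031 = 116/31 + 29031 = 900077/31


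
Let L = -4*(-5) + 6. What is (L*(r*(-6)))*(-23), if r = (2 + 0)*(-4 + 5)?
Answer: 7176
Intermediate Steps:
r = 2 (r = 2*1 = 2)
L = 26 (L = 20 + 6 = 26)
(L*(r*(-6)))*(-23) = (26*(2*(-6)))*(-23) = (26*(-12))*(-23) = -312*(-23) = 7176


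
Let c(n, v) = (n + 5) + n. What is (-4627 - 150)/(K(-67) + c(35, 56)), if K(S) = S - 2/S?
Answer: -320059/538 ≈ -594.91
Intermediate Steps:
c(n, v) = 5 + 2*n (c(n, v) = (5 + n) + n = 5 + 2*n)
(-4627 - 150)/(K(-67) + c(35, 56)) = (-4627 - 150)/((-67 - 2/(-67)) + (5 + 2*35)) = -4777/((-67 - 2*(-1/67)) + (5 + 70)) = -4777/((-67 + 2/67) + 75) = -4777/(-4487/67 + 75) = -4777/538/67 = -4777*67/538 = -320059/538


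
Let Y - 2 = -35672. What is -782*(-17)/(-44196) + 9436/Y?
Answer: -853669/1510030 ≈ -0.56533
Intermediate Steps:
Y = -35670 (Y = 2 - 35672 = -35670)
-782*(-17)/(-44196) + 9436/Y = -782*(-17)/(-44196) + 9436/(-35670) = 13294*(-1/44196) + 9436*(-1/35670) = -6647/22098 - 4718/17835 = -853669/1510030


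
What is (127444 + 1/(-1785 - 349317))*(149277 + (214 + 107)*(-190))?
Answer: 1316825422093123/117034 ≈ 1.1252e+10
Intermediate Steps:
(127444 + 1/(-1785 - 349317))*(149277 + (214 + 107)*(-190)) = (127444 + 1/(-351102))*(149277 + 321*(-190)) = (127444 - 1/351102)*(149277 - 60990) = (44745843287/351102)*88287 = 1316825422093123/117034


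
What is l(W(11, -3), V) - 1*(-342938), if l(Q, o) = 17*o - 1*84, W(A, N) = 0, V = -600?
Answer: 332654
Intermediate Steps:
l(Q, o) = -84 + 17*o (l(Q, o) = 17*o - 84 = -84 + 17*o)
l(W(11, -3), V) - 1*(-342938) = (-84 + 17*(-600)) - 1*(-342938) = (-84 - 10200) + 342938 = -10284 + 342938 = 332654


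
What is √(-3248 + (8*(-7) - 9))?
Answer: I*√3313 ≈ 57.559*I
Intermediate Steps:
√(-3248 + (8*(-7) - 9)) = √(-3248 + (-56 - 9)) = √(-3248 - 65) = √(-3313) = I*√3313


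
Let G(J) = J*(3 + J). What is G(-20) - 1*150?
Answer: 190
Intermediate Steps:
G(-20) - 1*150 = -20*(3 - 20) - 1*150 = -20*(-17) - 150 = 340 - 150 = 190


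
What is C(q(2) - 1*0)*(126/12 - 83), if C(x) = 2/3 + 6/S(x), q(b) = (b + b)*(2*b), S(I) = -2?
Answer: 1015/6 ≈ 169.17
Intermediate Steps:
q(b) = 4*b² (q(b) = (2*b)*(2*b) = 4*b²)
C(x) = -7/3 (C(x) = 2/3 + 6/(-2) = 2*(⅓) + 6*(-½) = ⅔ - 3 = -7/3)
C(q(2) - 1*0)*(126/12 - 83) = -7*(126/12 - 83)/3 = -7*(126*(1/12) - 83)/3 = -7*(21/2 - 83)/3 = -7/3*(-145/2) = 1015/6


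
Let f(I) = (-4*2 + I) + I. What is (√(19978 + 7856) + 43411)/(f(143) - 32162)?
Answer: -43411/31884 - √27834/31884 ≈ -1.3668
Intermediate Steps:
f(I) = -8 + 2*I (f(I) = (-8 + I) + I = -8 + 2*I)
(√(19978 + 7856) + 43411)/(f(143) - 32162) = (√(19978 + 7856) + 43411)/((-8 + 2*143) - 32162) = (√27834 + 43411)/((-8 + 286) - 32162) = (43411 + √27834)/(278 - 32162) = (43411 + √27834)/(-31884) = (43411 + √27834)*(-1/31884) = -43411/31884 - √27834/31884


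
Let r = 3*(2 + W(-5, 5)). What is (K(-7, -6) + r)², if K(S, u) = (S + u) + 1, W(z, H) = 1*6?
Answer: 144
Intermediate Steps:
W(z, H) = 6
K(S, u) = 1 + S + u
r = 24 (r = 3*(2 + 6) = 3*8 = 24)
(K(-7, -6) + r)² = ((1 - 7 - 6) + 24)² = (-12 + 24)² = 12² = 144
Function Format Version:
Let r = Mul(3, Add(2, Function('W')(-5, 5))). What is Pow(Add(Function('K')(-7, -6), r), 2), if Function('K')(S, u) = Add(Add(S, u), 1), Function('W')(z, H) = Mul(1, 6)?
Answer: 144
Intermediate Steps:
Function('W')(z, H) = 6
Function('K')(S, u) = Add(1, S, u)
r = 24 (r = Mul(3, Add(2, 6)) = Mul(3, 8) = 24)
Pow(Add(Function('K')(-7, -6), r), 2) = Pow(Add(Add(1, -7, -6), 24), 2) = Pow(Add(-12, 24), 2) = Pow(12, 2) = 144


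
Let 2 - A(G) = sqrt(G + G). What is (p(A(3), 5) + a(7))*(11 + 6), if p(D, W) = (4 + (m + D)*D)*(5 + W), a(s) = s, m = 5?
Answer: 4199 - 1530*sqrt(6) ≈ 451.28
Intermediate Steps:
A(G) = 2 - sqrt(2)*sqrt(G) (A(G) = 2 - sqrt(G + G) = 2 - sqrt(2*G) = 2 - sqrt(2)*sqrt(G))
p(D, W) = (4 + D*(5 + D))*(5 + W) (p(D, W) = (4 + (5 + D)*D)*(5 + W) = (4 + D*(5 + D))*(5 + W))
(p(A(3), 5) + a(7))*(11 + 6) = ((20 + 4*5 + 5*(2 - sqrt(2)*sqrt(3))**2 + 25*(2 - sqrt(2)*sqrt(3)) + 5*(2 - sqrt(2)*sqrt(3))**2 + 5*(2 - sqrt(2)*sqrt(3))*5) + 7)*(11 + 6) = ((20 + 20 + 5*(2 - sqrt(6))**2 + 25*(2 - sqrt(6)) + 5*(2 - sqrt(6))**2 + 5*(2 - sqrt(6))*5) + 7)*17 = ((20 + 20 + 5*(2 - sqrt(6))**2 + (50 - 25*sqrt(6)) + 5*(2 - sqrt(6))**2 + (50 - 25*sqrt(6))) + 7)*17 = ((140 - 50*sqrt(6) + 10*(2 - sqrt(6))**2) + 7)*17 = (147 - 50*sqrt(6) + 10*(2 - sqrt(6))**2)*17 = 2499 - 850*sqrt(6) + 170*(2 - sqrt(6))**2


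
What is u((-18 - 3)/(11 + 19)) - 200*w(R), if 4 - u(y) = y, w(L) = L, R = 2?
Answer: -3953/10 ≈ -395.30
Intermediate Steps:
u(y) = 4 - y
u((-18 - 3)/(11 + 19)) - 200*w(R) = (4 - (-18 - 3)/(11 + 19)) - 200*2 = (4 - (-21)/30) - 400 = (4 - 1*(-7/10)) - 400 = (4 + 7/10) - 400 = 47/10 - 400 = -3953/10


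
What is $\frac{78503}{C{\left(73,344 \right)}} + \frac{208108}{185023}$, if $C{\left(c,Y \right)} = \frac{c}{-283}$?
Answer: $- \frac{4110520349143}{13506679} \approx -3.0433 \cdot 10^{5}$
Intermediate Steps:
$C{\left(c,Y \right)} = - \frac{c}{283}$ ($C{\left(c,Y \right)} = c \left(- \frac{1}{283}\right) = - \frac{c}{283}$)
$\frac{78503}{C{\left(73,344 \right)}} + \frac{208108}{185023} = \frac{78503}{\left(- \frac{1}{283}\right) 73} + \frac{208108}{185023} = \frac{78503}{- \frac{73}{283}} + 208108 \cdot \frac{1}{185023} = 78503 \left(- \frac{283}{73}\right) + \frac{208108}{185023} = - \frac{22216349}{73} + \frac{208108}{185023} = - \frac{4110520349143}{13506679}$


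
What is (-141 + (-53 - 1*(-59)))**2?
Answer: 18225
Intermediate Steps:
(-141 + (-53 - 1*(-59)))**2 = (-141 + (-53 + 59))**2 = (-141 + 6)**2 = (-135)**2 = 18225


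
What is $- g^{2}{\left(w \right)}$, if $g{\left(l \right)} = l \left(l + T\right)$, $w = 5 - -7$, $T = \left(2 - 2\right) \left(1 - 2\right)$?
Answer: $-20736$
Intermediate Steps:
$T = 0$ ($T = 0 \left(-1\right) = 0$)
$w = 12$ ($w = 5 + 7 = 12$)
$g{\left(l \right)} = l^{2}$ ($g{\left(l \right)} = l \left(l + 0\right) = l l = l^{2}$)
$- g^{2}{\left(w \right)} = - \left(12^{2}\right)^{2} = - 144^{2} = \left(-1\right) 20736 = -20736$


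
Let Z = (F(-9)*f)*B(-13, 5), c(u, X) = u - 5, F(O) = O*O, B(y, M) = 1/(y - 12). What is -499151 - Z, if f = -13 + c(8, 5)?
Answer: -2495917/5 ≈ -4.9918e+5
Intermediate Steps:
B(y, M) = 1/(-12 + y)
F(O) = O²
c(u, X) = -5 + u
f = -10 (f = -13 + (-5 + 8) = -13 + 3 = -10)
Z = 162/5 (Z = ((-9)²*(-10))/(-12 - 13) = (81*(-10))/(-25) = -810*(-1/25) = 162/5 ≈ 32.400)
-499151 - Z = -499151 - 1*162/5 = -499151 - 162/5 = -2495917/5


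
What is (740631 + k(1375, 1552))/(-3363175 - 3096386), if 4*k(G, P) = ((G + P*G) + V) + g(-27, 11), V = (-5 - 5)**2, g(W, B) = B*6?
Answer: -1699355/8612748 ≈ -0.19731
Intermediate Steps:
g(W, B) = 6*B
V = 100 (V = (-10)**2 = 100)
k(G, P) = 83/2 + G/4 + G*P/4 (k(G, P) = (((G + P*G) + 100) + 6*11)/4 = (((G + G*P) + 100) + 66)/4 = ((100 + G + G*P) + 66)/4 = (166 + G + G*P)/4 = 83/2 + G/4 + G*P/4)
(740631 + k(1375, 1552))/(-3363175 - 3096386) = (740631 + (83/2 + (1/4)*1375 + (1/4)*1375*1552))/(-3363175 - 3096386) = (740631 + (83/2 + 1375/4 + 533500))/(-6459561) = (740631 + 2135541/4)*(-1/6459561) = (5098065/4)*(-1/6459561) = -1699355/8612748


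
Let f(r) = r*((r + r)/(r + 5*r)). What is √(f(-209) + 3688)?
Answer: √32565/3 ≈ 60.153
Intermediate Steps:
f(r) = r/3 (f(r) = r*((2*r)/((6*r))) = r*((2*r)*(1/(6*r))) = r*(⅓) = r/3)
√(f(-209) + 3688) = √((⅓)*(-209) + 3688) = √(-209/3 + 3688) = √(10855/3) = √32565/3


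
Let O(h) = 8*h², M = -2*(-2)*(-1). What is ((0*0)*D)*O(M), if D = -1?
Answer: 0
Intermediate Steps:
M = -4 (M = 4*(-1) = -4)
((0*0)*D)*O(M) = ((0*0)*(-1))*(8*(-4)²) = (0*(-1))*(8*16) = 0*128 = 0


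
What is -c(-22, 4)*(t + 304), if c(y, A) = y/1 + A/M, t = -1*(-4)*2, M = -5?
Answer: 35568/5 ≈ 7113.6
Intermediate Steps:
t = 8 (t = 4*2 = 8)
c(y, A) = y - A/5 (c(y, A) = y/1 + A/(-5) = y*1 + A*(-⅕) = y - A/5)
-c(-22, 4)*(t + 304) = -(-22 - ⅕*4)*(8 + 304) = -(-22 - ⅘)*312 = -(-114)*312/5 = -1*(-35568/5) = 35568/5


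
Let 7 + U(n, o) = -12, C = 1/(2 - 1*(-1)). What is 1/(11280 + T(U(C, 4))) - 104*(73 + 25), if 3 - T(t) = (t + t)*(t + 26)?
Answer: -117707407/11549 ≈ -10192.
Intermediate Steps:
C = ⅓ (C = 1/(2 + 1) = 1/3 = ⅓ ≈ 0.33333)
U(n, o) = -19 (U(n, o) = -7 - 12 = -19)
T(t) = 3 - 2*t*(26 + t) (T(t) = 3 - (t + t)*(t + 26) = 3 - 2*t*(26 + t))
1/(11280 + T(U(C, 4))) - 104*(73 + 25) = 1/(11280 + (3 - 52*(-19) - 2*(-19)²)) - 104*(73 + 25) = 1/(11280 + (3 + 988 - 2*361)) - 104*98 = 1/(11280 + (3 + 988 - 722)) - 10192 = 1/(11280 + 269) - 10192 = 1/11549 - 10192 = -117707407/11549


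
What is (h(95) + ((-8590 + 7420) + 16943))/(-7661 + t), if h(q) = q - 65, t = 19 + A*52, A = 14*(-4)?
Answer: -15803/10554 ≈ -1.4973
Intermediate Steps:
A = -56
t = -2893 (t = 19 - 56*52 = 19 - 2912 = -2893)
h(q) = -65 + q
(h(95) + ((-8590 + 7420) + 16943))/(-7661 + t) = ((-65 + 95) + ((-8590 + 7420) + 16943))/(-7661 - 2893) = (30 + (-1170 + 16943))/(-10554) = (30 + 15773)*(-1/10554) = 15803*(-1/10554) = -15803/10554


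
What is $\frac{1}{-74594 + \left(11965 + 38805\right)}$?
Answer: $- \frac{1}{23824} \approx -4.1974 \cdot 10^{-5}$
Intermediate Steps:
$\frac{1}{-74594 + \left(11965 + 38805\right)} = \frac{1}{-74594 + 50770} = \frac{1}{-23824} = - \frac{1}{23824}$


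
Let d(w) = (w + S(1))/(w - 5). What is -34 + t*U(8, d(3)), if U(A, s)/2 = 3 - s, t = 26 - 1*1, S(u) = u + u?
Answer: 241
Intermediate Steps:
S(u) = 2*u
d(w) = (2 + w)/(-5 + w) (d(w) = (w + 2*1)/(w - 5) = (w + 2)/(-5 + w) = (2 + w)/(-5 + w))
t = 25 (t = 26 - 1 = 25)
U(A, s) = 6 - 2*s (U(A, s) = 2*(3 - s) = 6 - 2*s)
-34 + t*U(8, d(3)) = -34 + 25*(6 - 2*(2 + 3)/(-5 + 3)) = -34 + 25*(6 - 2*5/(-2)) = -34 + 25*(6 - (-1)*5) = -34 + 25*(6 - 2*(-5/2)) = -34 + 25*(6 + 5) = -34 + 25*11 = -34 + 275 = 241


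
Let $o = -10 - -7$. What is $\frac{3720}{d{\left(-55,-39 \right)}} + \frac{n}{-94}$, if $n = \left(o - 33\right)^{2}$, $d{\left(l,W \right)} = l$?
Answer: $- \frac{42096}{517} \approx -81.424$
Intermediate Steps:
$o = -3$ ($o = -10 + 7 = -3$)
$n = 1296$ ($n = \left(-3 - 33\right)^{2} = \left(-36\right)^{2} = 1296$)
$\frac{3720}{d{\left(-55,-39 \right)}} + \frac{n}{-94} = \frac{3720}{-55} + \frac{1296}{-94} = 3720 \left(- \frac{1}{55}\right) + 1296 \left(- \frac{1}{94}\right) = - \frac{744}{11} - \frac{648}{47} = - \frac{42096}{517}$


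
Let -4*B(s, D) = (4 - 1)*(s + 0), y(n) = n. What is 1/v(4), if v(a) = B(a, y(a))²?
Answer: ⅑ ≈ 0.11111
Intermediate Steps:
B(s, D) = -3*s/4 (B(s, D) = -(4 - 1)*(s + 0)/4 = -3*s/4)
v(a) = 9*a²/16 (v(a) = (-3*a/4)² = 9*a²/16)
1/v(4) = 1/((9/16)*4²) = 1/((9/16)*16) = 1/9 = ⅑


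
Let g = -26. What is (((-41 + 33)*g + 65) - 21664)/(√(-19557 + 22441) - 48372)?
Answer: 258681363/584961875 + 21391*√721/1169923750 ≈ 0.44271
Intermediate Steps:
(((-41 + 33)*g + 65) - 21664)/(√(-19557 + 22441) - 48372) = (((-41 + 33)*(-26) + 65) - 21664)/(√(-19557 + 22441) - 48372) = ((-8*(-26) + 65) - 21664)/(√2884 - 48372) = ((208 + 65) - 21664)/(2*√721 - 48372) = (273 - 21664)/(-48372 + 2*√721) = -21391/(-48372 + 2*√721)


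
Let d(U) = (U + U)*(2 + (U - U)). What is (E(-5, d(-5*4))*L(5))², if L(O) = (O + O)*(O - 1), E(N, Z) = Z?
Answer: 10240000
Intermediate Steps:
d(U) = 4*U (d(U) = (2*U)*(2 + 0) = (2*U)*2 = 4*U)
L(O) = 2*O*(-1 + O) (L(O) = (2*O)*(-1 + O) = 2*O*(-1 + O))
(E(-5, d(-5*4))*L(5))² = ((4*(-5*4))*(2*5*(-1 + 5)))² = ((4*(-20))*(2*5*4))² = (-80*40)² = (-3200)² = 10240000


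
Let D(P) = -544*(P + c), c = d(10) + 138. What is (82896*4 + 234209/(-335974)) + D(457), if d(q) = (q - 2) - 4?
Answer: 1924224863/335974 ≈ 5727.3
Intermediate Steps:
d(q) = -6 + q (d(q) = (-2 + q) - 4 = -6 + q)
c = 142 (c = (-6 + 10) + 138 = 4 + 138 = 142)
D(P) = -77248 - 544*P (D(P) = -544*(P + 142) = -544*(142 + P) = -77248 - 544*P)
(82896*4 + 234209/(-335974)) + D(457) = (82896*4 + 234209/(-335974)) + (-77248 - 544*457) = (331584 + 234209*(-1/335974)) + (-77248 - 248608) = (331584 - 234209/335974) - 325856 = 111403368607/335974 - 325856 = 1924224863/335974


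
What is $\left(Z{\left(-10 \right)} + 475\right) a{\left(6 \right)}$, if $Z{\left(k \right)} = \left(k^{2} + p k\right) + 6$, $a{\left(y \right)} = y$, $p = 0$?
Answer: $3486$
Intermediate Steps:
$Z{\left(k \right)} = 6 + k^{2}$ ($Z{\left(k \right)} = \left(k^{2} + 0 k\right) + 6 = \left(k^{2} + 0\right) + 6 = k^{2} + 6 = 6 + k^{2}$)
$\left(Z{\left(-10 \right)} + 475\right) a{\left(6 \right)} = \left(\left(6 + \left(-10\right)^{2}\right) + 475\right) 6 = \left(\left(6 + 100\right) + 475\right) 6 = \left(106 + 475\right) 6 = 581 \cdot 6 = 3486$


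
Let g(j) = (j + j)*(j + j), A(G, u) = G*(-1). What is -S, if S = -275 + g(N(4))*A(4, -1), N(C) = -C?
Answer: 531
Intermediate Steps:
A(G, u) = -G
g(j) = 4*j² (g(j) = (2*j)*(2*j) = 4*j²)
S = -531 (S = -275 + (4*(-1*4)²)*(-1*4) = -275 + (4*(-4)²)*(-4) = -275 + (4*16)*(-4) = -275 + 64*(-4) = -275 - 256 = -531)
-S = -1*(-531) = 531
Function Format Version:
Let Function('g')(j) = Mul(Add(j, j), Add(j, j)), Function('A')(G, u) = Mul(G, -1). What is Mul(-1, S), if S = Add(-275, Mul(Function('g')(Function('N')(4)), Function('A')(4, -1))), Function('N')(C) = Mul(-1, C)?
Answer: 531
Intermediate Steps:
Function('A')(G, u) = Mul(-1, G)
Function('g')(j) = Mul(4, Pow(j, 2)) (Function('g')(j) = Mul(Mul(2, j), Mul(2, j)) = Mul(4, Pow(j, 2)))
S = -531 (S = Add(-275, Mul(Mul(4, Pow(Mul(-1, 4), 2)), Mul(-1, 4))) = Add(-275, Mul(Mul(4, Pow(-4, 2)), -4)) = Add(-275, Mul(Mul(4, 16), -4)) = Add(-275, Mul(64, -4)) = Add(-275, -256) = -531)
Mul(-1, S) = Mul(-1, -531) = 531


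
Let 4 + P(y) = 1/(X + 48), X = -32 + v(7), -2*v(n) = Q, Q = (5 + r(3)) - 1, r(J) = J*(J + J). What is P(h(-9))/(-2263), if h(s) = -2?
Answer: 19/11315 ≈ 0.0016792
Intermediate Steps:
r(J) = 2*J² (r(J) = J*(2*J) = 2*J²)
Q = 22 (Q = (5 + 2*3²) - 1 = (5 + 2*9) - 1 = (5 + 18) - 1 = 23 - 1 = 22)
v(n) = -11 (v(n) = -½*22 = -11)
X = -43 (X = -32 - 11 = -43)
P(y) = -19/5 (P(y) = -4 + 1/(-43 + 48) = -4 + 1/5 = -4 + ⅕ = -19/5)
P(h(-9))/(-2263) = -19/5/(-2263) = -19/5*(-1/2263) = 19/11315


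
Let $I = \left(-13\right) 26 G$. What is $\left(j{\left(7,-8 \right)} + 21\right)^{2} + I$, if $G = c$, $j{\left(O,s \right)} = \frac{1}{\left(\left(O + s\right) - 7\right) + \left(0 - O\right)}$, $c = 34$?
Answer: $- \frac{2487104}{225} \approx -11054.0$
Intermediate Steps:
$j{\left(O,s \right)} = \frac{1}{-7 + s}$ ($j{\left(O,s \right)} = \frac{1}{\left(-7 + O + s\right) - O} = \frac{1}{-7 + s}$)
$G = 34$
$I = -11492$ ($I = \left(-13\right) 26 \cdot 34 = \left(-338\right) 34 = -11492$)
$\left(j{\left(7,-8 \right)} + 21\right)^{2} + I = \left(\frac{1}{-7 - 8} + 21\right)^{2} - 11492 = \left(\frac{1}{-15} + 21\right)^{2} - 11492 = \left(- \frac{1}{15} + 21\right)^{2} - 11492 = \left(\frac{314}{15}\right)^{2} - 11492 = \frac{98596}{225} - 11492 = - \frac{2487104}{225}$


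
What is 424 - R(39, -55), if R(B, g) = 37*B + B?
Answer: -1058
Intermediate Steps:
R(B, g) = 38*B
424 - R(39, -55) = 424 - 38*39 = 424 - 1*1482 = 424 - 1482 = -1058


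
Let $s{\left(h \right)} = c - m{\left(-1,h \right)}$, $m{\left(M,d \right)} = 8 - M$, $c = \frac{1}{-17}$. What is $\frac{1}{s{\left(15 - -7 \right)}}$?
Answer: $- \frac{17}{154} \approx -0.11039$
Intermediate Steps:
$c = - \frac{1}{17} \approx -0.058824$
$s{\left(h \right)} = - \frac{154}{17}$ ($s{\left(h \right)} = - \frac{1}{17} - \left(8 - -1\right) = - \frac{1}{17} - \left(8 + 1\right) = - \frac{1}{17} - 9 = - \frac{154}{17}$)
$\frac{1}{s{\left(15 - -7 \right)}} = \frac{1}{- \frac{154}{17}} = - \frac{17}{154}$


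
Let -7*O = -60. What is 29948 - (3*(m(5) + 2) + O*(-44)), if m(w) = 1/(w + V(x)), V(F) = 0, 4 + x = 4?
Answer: 1061149/35 ≈ 30319.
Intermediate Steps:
x = 0 (x = -4 + 4 = 0)
m(w) = 1/w (m(w) = 1/(w + 0) = 1/w)
O = 60/7 (O = -1/7*(-60) = 60/7 ≈ 8.5714)
29948 - (3*(m(5) + 2) + O*(-44)) = 29948 - (3*(1/5 + 2) + (60/7)*(-44)) = 29948 - (3*(1/5 + 2) - 2640/7) = 29948 - (3*(11/5) - 2640/7) = 29948 - (33/5 - 2640/7) = 29948 - 1*(-12969/35) = 29948 + 12969/35 = 1061149/35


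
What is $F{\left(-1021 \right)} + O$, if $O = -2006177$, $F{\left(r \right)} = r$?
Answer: $-2007198$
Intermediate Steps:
$F{\left(-1021 \right)} + O = -1021 - 2006177 = -2007198$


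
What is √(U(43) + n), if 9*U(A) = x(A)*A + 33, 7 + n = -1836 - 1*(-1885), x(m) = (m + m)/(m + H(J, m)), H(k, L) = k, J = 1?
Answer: √239602/66 ≈ 7.4165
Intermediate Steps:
x(m) = 2*m/(1 + m) (x(m) = (m + m)/(m + 1) = (2*m)/(1 + m) = 2*m/(1 + m))
n = 42 (n = -7 + (-1836 - 1*(-1885)) = -7 + (-1836 + 1885) = -7 + 49 = 42)
U(A) = 11/3 + 2*A²/(9*(1 + A)) (U(A) = ((2*A/(1 + A))*A + 33)/9 = (2*A²/(1 + A) + 33)/9 = (33 + 2*A²/(1 + A))/9 = 11/3 + 2*A²/(9*(1 + A)))
√(U(43) + n) = √((33 + 2*43² + 33*43)/(9*(1 + 43)) + 42) = √((⅑)*(33 + 2*1849 + 1419)/44 + 42) = √((⅑)*(1/44)*(33 + 3698 + 1419) + 42) = √((⅑)*(1/44)*5150 + 42) = √(2575/198 + 42) = √(10891/198) = √239602/66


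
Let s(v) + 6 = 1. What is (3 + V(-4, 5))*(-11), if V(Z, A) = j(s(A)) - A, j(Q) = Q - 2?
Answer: 99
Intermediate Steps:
s(v) = -5 (s(v) = -6 + 1 = -5)
j(Q) = -2 + Q
V(Z, A) = -7 - A (V(Z, A) = (-2 - 5) - A = -7 - A)
(3 + V(-4, 5))*(-11) = (3 + (-7 - 1*5))*(-11) = (3 + (-7 - 5))*(-11) = (3 - 12)*(-11) = -9*(-11) = 99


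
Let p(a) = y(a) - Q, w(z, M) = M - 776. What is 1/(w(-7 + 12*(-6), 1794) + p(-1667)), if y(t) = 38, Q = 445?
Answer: 1/611 ≈ 0.0016367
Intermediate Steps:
w(z, M) = -776 + M
p(a) = -407 (p(a) = 38 - 1*445 = 38 - 445 = -407)
1/(w(-7 + 12*(-6), 1794) + p(-1667)) = 1/((-776 + 1794) - 407) = 1/(1018 - 407) = 1/611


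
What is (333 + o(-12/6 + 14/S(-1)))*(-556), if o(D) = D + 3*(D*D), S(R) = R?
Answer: -603260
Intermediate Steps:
o(D) = D + 3*D²
(333 + o(-12/6 + 14/S(-1)))*(-556) = (333 + (-12/6 + 14/(-1))*(1 + 3*(-12/6 + 14/(-1))))*(-556) = (333 + (-12*⅙ + 14*(-1))*(1 + 3*(-12*⅙ + 14*(-1))))*(-556) = (333 + (-2 - 14)*(1 + 3*(-2 - 14)))*(-556) = (333 - 16*(1 + 3*(-16)))*(-556) = (333 - 16*(1 - 48))*(-556) = (333 - 16*(-47))*(-556) = (333 + 752)*(-556) = 1085*(-556) = -603260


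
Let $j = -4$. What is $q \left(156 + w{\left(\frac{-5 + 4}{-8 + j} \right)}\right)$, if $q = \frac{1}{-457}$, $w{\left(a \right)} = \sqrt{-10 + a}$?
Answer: $- \frac{156}{457} - \frac{i \sqrt{357}}{2742} \approx -0.34136 - 0.0068908 i$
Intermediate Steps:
$q = - \frac{1}{457} \approx -0.0021882$
$q \left(156 + w{\left(\frac{-5 + 4}{-8 + j} \right)}\right) = - \frac{156 + \sqrt{-10 + \frac{-5 + 4}{-8 - 4}}}{457} = - \frac{156 + \sqrt{-10 - \frac{1}{-12}}}{457} = - \frac{156 + \sqrt{-10 - - \frac{1}{12}}}{457} = - \frac{156 + \sqrt{-10 + \frac{1}{12}}}{457} = - \frac{156 + \sqrt{- \frac{119}{12}}}{457} = - \frac{156 + \frac{i \sqrt{357}}{6}}{457} = - \frac{156}{457} - \frac{i \sqrt{357}}{2742}$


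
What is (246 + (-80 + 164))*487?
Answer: 160710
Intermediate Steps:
(246 + (-80 + 164))*487 = (246 + 84)*487 = 330*487 = 160710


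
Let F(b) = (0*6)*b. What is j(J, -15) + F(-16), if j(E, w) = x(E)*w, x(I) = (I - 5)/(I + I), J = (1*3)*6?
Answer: -65/12 ≈ -5.4167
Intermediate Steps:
J = 18 (J = 3*6 = 18)
F(b) = 0 (F(b) = 0*b = 0)
x(I) = (-5 + I)/(2*I) (x(I) = (-5 + I)/((2*I)) = (-5 + I)*(1/(2*I)) = (-5 + I)/(2*I))
j(E, w) = w*(-5 + E)/(2*E) (j(E, w) = ((-5 + E)/(2*E))*w = w*(-5 + E)/(2*E))
j(J, -15) + F(-16) = (½)*(-15)*(-5 + 18)/18 + 0 = (½)*(-15)*(1/18)*13 + 0 = -65/12 + 0 = -65/12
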